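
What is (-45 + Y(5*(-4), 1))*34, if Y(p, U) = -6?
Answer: -1734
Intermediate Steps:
(-45 + Y(5*(-4), 1))*34 = (-45 - 6)*34 = -51*34 = -1734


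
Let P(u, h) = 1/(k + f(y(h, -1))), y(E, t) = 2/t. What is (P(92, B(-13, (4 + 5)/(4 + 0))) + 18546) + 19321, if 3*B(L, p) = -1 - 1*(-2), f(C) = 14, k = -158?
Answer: 5452847/144 ≈ 37867.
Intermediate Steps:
B(L, p) = 1/3 (B(L, p) = (-1 - 1*(-2))/3 = (-1 + 2)/3 = (1/3)*1 = 1/3)
P(u, h) = -1/144 (P(u, h) = 1/(-158 + 14) = 1/(-144) = -1/144)
(P(92, B(-13, (4 + 5)/(4 + 0))) + 18546) + 19321 = (-1/144 + 18546) + 19321 = 2670623/144 + 19321 = 5452847/144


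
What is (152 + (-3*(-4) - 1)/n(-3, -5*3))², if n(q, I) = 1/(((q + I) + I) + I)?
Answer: 141376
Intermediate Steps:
n(q, I) = 1/(q + 3*I) (n(q, I) = 1/(((I + q) + I) + I) = 1/((q + 2*I) + I) = 1/(q + 3*I))
(152 + (-3*(-4) - 1)/n(-3, -5*3))² = (152 + (-3*(-4) - 1)/(1/(-3 + 3*(-5*3))))² = (152 + (12 - 1)/(1/(-3 + 3*(-15))))² = (152 + 11/(1/(-3 - 45)))² = (152 + 11/(1/(-48)))² = (152 + 11/(-1/48))² = (152 + 11*(-48))² = (152 - 528)² = (-376)² = 141376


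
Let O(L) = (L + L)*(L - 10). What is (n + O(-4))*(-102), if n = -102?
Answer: -1020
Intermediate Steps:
O(L) = 2*L*(-10 + L) (O(L) = (2*L)*(-10 + L) = 2*L*(-10 + L))
(n + O(-4))*(-102) = (-102 + 2*(-4)*(-10 - 4))*(-102) = (-102 + 2*(-4)*(-14))*(-102) = (-102 + 112)*(-102) = 10*(-102) = -1020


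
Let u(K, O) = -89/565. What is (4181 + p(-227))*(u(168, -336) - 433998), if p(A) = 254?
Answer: -217500346633/113 ≈ -1.9248e+9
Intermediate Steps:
u(K, O) = -89/565 (u(K, O) = -89*1/565 = -89/565)
(4181 + p(-227))*(u(168, -336) - 433998) = (4181 + 254)*(-89/565 - 433998) = 4435*(-245208959/565) = -217500346633/113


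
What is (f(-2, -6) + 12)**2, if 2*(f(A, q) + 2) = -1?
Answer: 361/4 ≈ 90.250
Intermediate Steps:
f(A, q) = -5/2 (f(A, q) = -2 + (1/2)*(-1) = -2 - 1/2 = -5/2)
(f(-2, -6) + 12)**2 = (-5/2 + 12)**2 = (19/2)**2 = 361/4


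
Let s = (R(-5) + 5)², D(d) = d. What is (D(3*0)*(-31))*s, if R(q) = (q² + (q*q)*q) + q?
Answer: 0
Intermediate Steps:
R(q) = q + q² + q³ (R(q) = (q² + q²*q) + q = (q² + q³) + q = q + q² + q³)
s = 10000 (s = (-5*(1 - 5 + (-5)²) + 5)² = (-5*(1 - 5 + 25) + 5)² = (-5*21 + 5)² = (-105 + 5)² = (-100)² = 10000)
(D(3*0)*(-31))*s = ((3*0)*(-31))*10000 = (0*(-31))*10000 = 0*10000 = 0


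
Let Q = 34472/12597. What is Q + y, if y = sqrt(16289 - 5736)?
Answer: 34472/12597 + sqrt(10553) ≈ 105.46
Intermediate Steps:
Q = 34472/12597 (Q = 34472*(1/12597) = 34472/12597 ≈ 2.7365)
y = sqrt(10553) ≈ 102.73
Q + y = 34472/12597 + sqrt(10553)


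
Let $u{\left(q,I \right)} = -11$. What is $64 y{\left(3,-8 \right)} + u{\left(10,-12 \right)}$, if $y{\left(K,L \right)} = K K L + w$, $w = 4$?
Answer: $-4363$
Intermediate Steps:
$y{\left(K,L \right)} = 4 + L K^{2}$ ($y{\left(K,L \right)} = K K L + 4 = K^{2} L + 4 = L K^{2} + 4 = 4 + L K^{2}$)
$64 y{\left(3,-8 \right)} + u{\left(10,-12 \right)} = 64 \left(4 - 8 \cdot 3^{2}\right) - 11 = 64 \left(4 - 72\right) - 11 = 64 \left(-68\right) - 11 = -4352 - 11 = -4363$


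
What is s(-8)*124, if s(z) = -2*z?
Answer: 1984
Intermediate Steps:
s(-8)*124 = -2*(-8)*124 = 16*124 = 1984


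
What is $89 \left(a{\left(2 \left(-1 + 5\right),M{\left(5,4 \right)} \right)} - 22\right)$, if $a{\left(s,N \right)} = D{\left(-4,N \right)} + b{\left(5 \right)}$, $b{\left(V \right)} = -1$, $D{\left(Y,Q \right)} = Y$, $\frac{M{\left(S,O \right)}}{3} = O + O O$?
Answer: $-2403$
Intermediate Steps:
$M{\left(S,O \right)} = 3 O + 3 O^{2}$ ($M{\left(S,O \right)} = 3 \left(O + O O\right) = 3 \left(O + O^{2}\right) = 3 O + 3 O^{2}$)
$a{\left(s,N \right)} = -5$ ($a{\left(s,N \right)} = -4 - 1 = -5$)
$89 \left(a{\left(2 \left(-1 + 5\right),M{\left(5,4 \right)} \right)} - 22\right) = 89 \left(-5 - 22\right) = 89 \left(-27\right) = -2403$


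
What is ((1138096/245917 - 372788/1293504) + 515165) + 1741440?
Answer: 179453824392711607/79523655792 ≈ 2.2566e+6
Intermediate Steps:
((1138096/245917 - 372788/1293504) + 515165) + 1741440 = ((1138096*(1/245917) - 372788*1/1293504) + 515165) + 1741440 = ((1138096/245917 - 93197/323376) + 515165) + 1741440 = (345114205447/79523655792 + 515165) + 1741440 = 40968149250291127/79523655792 + 1741440 = 179453824392711607/79523655792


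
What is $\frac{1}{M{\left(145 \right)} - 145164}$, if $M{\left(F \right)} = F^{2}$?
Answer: $- \frac{1}{124139} \approx -8.0555 \cdot 10^{-6}$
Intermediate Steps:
$\frac{1}{M{\left(145 \right)} - 145164} = \frac{1}{145^{2} - 145164} = \frac{1}{21025 - 145164} = \frac{1}{-124139} = - \frac{1}{124139}$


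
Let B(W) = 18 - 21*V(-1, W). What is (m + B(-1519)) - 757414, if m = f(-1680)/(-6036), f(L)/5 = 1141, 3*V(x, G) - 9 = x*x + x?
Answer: -4572028229/6036 ≈ -7.5746e+5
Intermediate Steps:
V(x, G) = 3 + x/3 + x**2/3 (V(x, G) = 3 + (x*x + x)/3 = 3 + (x**2 + x)/3 = 3 + (x + x**2)/3 = 3 + (x/3 + x**2/3) = 3 + x/3 + x**2/3)
f(L) = 5705 (f(L) = 5*1141 = 5705)
m = -5705/6036 (m = 5705/(-6036) = 5705*(-1/6036) = -5705/6036 ≈ -0.94516)
B(W) = -45 (B(W) = 18 - 21*(3 + (1/3)*(-1) + (1/3)*(-1)**2) = 18 - 21*(3 - 1/3 + (1/3)*1) = 18 - 21*(3 - 1/3 + 1/3) = 18 - 21*3 = 18 - 63 = -45)
(m + B(-1519)) - 757414 = (-5705/6036 - 45) - 757414 = -277325/6036 - 757414 = -4572028229/6036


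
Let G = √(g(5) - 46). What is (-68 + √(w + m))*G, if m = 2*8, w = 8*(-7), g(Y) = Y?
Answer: 2*I*√41*(-34 + I*√10) ≈ -40.497 - 435.41*I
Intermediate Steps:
w = -56
m = 16
G = I*√41 (G = √(5 - 46) = √(-41) = I*√41 ≈ 6.4031*I)
(-68 + √(w + m))*G = (-68 + √(-56 + 16))*(I*√41) = (-68 + √(-40))*(I*√41) = (-68 + 2*I*√10)*(I*√41) = I*√41*(-68 + 2*I*√10)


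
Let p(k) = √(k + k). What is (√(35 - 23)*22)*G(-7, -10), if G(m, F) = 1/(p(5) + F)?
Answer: -44*√3/9 - 22*√30/45 ≈ -11.146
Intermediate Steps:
p(k) = √2*√k (p(k) = √(2*k) = √2*√k)
G(m, F) = 1/(F + √10) (G(m, F) = 1/(√2*√5 + F) = 1/(√10 + F) = 1/(F + √10))
(√(35 - 23)*22)*G(-7, -10) = (√(35 - 23)*22)/(-10 + √10) = (√12*22)/(-10 + √10) = ((2*√3)*22)/(-10 + √10) = (44*√3)/(-10 + √10) = 44*√3/(-10 + √10)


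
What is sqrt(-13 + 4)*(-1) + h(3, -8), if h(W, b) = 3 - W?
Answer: -3*I ≈ -3.0*I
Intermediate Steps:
sqrt(-13 + 4)*(-1) + h(3, -8) = sqrt(-13 + 4)*(-1) + (3 - 1*3) = sqrt(-9)*(-1) + (3 - 3) = (3*I)*(-1) + 0 = -3*I + 0 = -3*I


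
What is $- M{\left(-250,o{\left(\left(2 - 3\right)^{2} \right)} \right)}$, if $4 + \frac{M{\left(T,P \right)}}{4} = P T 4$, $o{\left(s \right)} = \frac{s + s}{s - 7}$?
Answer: $- \frac{3952}{3} \approx -1317.3$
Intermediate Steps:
$o{\left(s \right)} = \frac{2 s}{-7 + s}$
$M{\left(T,P \right)} = -16 + 16 P T$ ($M{\left(T,P \right)} = -16 + 4 P T 4 = -16 + 4 \cdot 4 P T = -16 + 16 P T$)
$- M{\left(-250,o{\left(\left(2 - 3\right)^{2} \right)} \right)} = - (-16 + 16 \frac{2 \left(2 - 3\right)^{2}}{-7 + \left(2 - 3\right)^{2}} \left(-250\right)) = - (-16 + 16 \frac{2 \left(-1\right)^{2}}{-7 + \left(-1\right)^{2}} \left(-250\right)) = - (-16 + 16 \cdot 2 \cdot 1 \frac{1}{-7 + 1} \left(-250\right)) = - (-16 + 16 \cdot 2 \cdot 1 \frac{1}{-6} \left(-250\right)) = - (-16 + 16 \cdot 2 \cdot 1 \left(- \frac{1}{6}\right) \left(-250\right)) = - (-16 + 16 \left(- \frac{1}{3}\right) \left(-250\right)) = - (-16 + \frac{4000}{3}) = \left(-1\right) \frac{3952}{3} = - \frac{3952}{3}$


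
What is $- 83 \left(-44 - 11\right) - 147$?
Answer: $4418$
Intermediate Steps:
$- 83 \left(-44 - 11\right) - 147 = \left(-83\right) \left(-55\right) - 147 = 4565 - 147 = 4418$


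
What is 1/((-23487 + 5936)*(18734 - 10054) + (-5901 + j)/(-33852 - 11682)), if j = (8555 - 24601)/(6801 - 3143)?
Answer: -41640843/6343677614678764 ≈ -6.5642e-9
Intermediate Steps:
j = -8023/1829 (j = -16046/3658 = -16046*1/3658 = -8023/1829 ≈ -4.3866)
1/((-23487 + 5936)*(18734 - 10054) + (-5901 + j)/(-33852 - 11682)) = 1/((-23487 + 5936)*(18734 - 10054) + (-5901 - 8023/1829)/(-33852 - 11682)) = 1/(-17551*8680 - 10800952/1829/(-45534)) = 1/(-152342680 - 10800952/1829*(-1/45534)) = 1/(-152342680 + 5400476/41640843) = 1/(-6343677614678764/41640843) = -41640843/6343677614678764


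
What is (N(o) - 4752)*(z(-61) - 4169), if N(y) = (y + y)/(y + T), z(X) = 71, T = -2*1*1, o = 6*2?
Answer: 97319304/5 ≈ 1.9464e+7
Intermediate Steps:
o = 12
T = -2 (T = -2*1 = -2)
N(y) = 2*y/(-2 + y) (N(y) = (y + y)/(y - 2) = (2*y)/(-2 + y) = 2*y/(-2 + y))
(N(o) - 4752)*(z(-61) - 4169) = (2*12/(-2 + 12) - 4752)*(71 - 4169) = (2*12/10 - 4752)*(-4098) = (2*12*(⅒) - 4752)*(-4098) = (12/5 - 4752)*(-4098) = -23748/5*(-4098) = 97319304/5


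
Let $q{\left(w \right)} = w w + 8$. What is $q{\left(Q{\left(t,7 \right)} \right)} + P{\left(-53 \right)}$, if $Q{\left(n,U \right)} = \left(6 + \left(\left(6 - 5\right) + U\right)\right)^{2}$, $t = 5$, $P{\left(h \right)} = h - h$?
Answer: $38424$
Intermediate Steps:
$P{\left(h \right)} = 0$
$Q{\left(n,U \right)} = \left(7 + U\right)^{2}$ ($Q{\left(n,U \right)} = \left(6 + \left(1 + U\right)\right)^{2} = \left(7 + U\right)^{2}$)
$q{\left(w \right)} = 8 + w^{2}$ ($q{\left(w \right)} = w^{2} + 8 = 8 + w^{2}$)
$q{\left(Q{\left(t,7 \right)} \right)} + P{\left(-53 \right)} = \left(8 + \left(\left(7 + 7\right)^{2}\right)^{2}\right) + 0 = \left(8 + \left(14^{2}\right)^{2}\right) + 0 = \left(8 + 196^{2}\right) + 0 = \left(8 + 38416\right) + 0 = 38424 + 0 = 38424$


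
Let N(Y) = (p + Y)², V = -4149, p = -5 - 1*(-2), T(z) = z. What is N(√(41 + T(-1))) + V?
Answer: -4100 - 12*√10 ≈ -4137.9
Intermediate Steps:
p = -3 (p = -5 + 2 = -3)
N(Y) = (-3 + Y)²
N(√(41 + T(-1))) + V = (-3 + √(41 - 1))² - 4149 = (-3 + √40)² - 4149 = (-3 + 2*√10)² - 4149 = -4149 + (-3 + 2*√10)²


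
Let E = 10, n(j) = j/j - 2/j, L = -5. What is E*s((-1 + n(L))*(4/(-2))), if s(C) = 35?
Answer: 350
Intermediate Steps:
n(j) = 1 - 2/j
E*s((-1 + n(L))*(4/(-2))) = 10*35 = 350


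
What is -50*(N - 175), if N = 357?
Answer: -9100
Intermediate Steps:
-50*(N - 175) = -50*(357 - 175) = -50*182 = -9100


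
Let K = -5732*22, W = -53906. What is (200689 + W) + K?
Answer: 20679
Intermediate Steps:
K = -126104
(200689 + W) + K = (200689 - 53906) - 126104 = 146783 - 126104 = 20679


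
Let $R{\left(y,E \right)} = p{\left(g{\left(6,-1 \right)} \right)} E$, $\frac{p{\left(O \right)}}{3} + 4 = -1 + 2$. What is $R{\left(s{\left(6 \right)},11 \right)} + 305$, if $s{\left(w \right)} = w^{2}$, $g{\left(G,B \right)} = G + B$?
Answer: $206$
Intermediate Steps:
$g{\left(G,B \right)} = B + G$
$p{\left(O \right)} = -9$ ($p{\left(O \right)} = -12 + 3 \left(-1 + 2\right) = -12 + 3 \cdot 1 = -12 + 3 = -9$)
$R{\left(y,E \right)} = - 9 E$
$R{\left(s{\left(6 \right)},11 \right)} + 305 = \left(-9\right) 11 + 305 = -99 + 305 = 206$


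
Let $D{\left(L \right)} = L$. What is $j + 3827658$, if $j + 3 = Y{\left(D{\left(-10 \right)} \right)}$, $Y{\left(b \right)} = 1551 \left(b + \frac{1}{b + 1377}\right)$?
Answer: $\frac{5211203766}{1367} \approx 3.8121 \cdot 10^{6}$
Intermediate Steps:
$Y{\left(b \right)} = 1551 b + \frac{1551}{1377 + b}$ ($Y{\left(b \right)} = 1551 \left(b + \frac{1}{1377 + b}\right) = 1551 b + \frac{1551}{1377 + b}$)
$j = - \frac{21204720}{1367}$ ($j = -3 + \frac{1551 \left(1 + \left(-10\right)^{2} + 1377 \left(-10\right)\right)}{1377 - 10} = -3 + \frac{1551 \left(1 + 100 - 13770\right)}{1367} = -3 + 1551 \cdot \frac{1}{1367} \left(-13669\right) = -3 - \frac{21200619}{1367} = - \frac{21204720}{1367} \approx -15512.0$)
$j + 3827658 = - \frac{21204720}{1367} + 3827658 = \frac{5211203766}{1367}$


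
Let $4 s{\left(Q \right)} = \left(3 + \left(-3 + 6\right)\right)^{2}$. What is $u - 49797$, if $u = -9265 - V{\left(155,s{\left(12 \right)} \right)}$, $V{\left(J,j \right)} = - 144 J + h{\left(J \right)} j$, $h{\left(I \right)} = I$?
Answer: $-38137$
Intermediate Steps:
$s{\left(Q \right)} = 9$ ($s{\left(Q \right)} = \frac{\left(3 + \left(-3 + 6\right)\right)^{2}}{4} = \frac{\left(3 + 3\right)^{2}}{4} = \frac{6^{2}}{4} = \frac{1}{4} \cdot 36 = 9$)
$V{\left(J,j \right)} = - 144 J + J j$
$u = 11660$ ($u = -9265 - 155 \left(-144 + 9\right) = -9265 - 155 \left(-135\right) = -9265 - -20925 = -9265 + 20925 = 11660$)
$u - 49797 = 11660 - 49797 = -38137$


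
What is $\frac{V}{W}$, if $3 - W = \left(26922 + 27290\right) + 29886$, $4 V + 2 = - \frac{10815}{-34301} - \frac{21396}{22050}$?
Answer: $\frac{334684591}{42402776146500} \approx 7.893 \cdot 10^{-6}$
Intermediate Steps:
$V = - \frac{334684591}{504224700}$ ($V = - \frac{1}{2} + \frac{- \frac{10815}{-34301} - \frac{21396}{22050}}{4} = - \frac{1}{2} + \frac{\left(-10815\right) \left(- \frac{1}{34301}\right) - \frac{3566}{3675}}{4} = - \frac{1}{2} + \frac{\frac{10815}{34301} - \frac{3566}{3675}}{4} = - \frac{1}{2} + \frac{1}{4} \left(- \frac{82572241}{126056175}\right) = - \frac{1}{2} - \frac{82572241}{504224700} = - \frac{334684591}{504224700} \approx -0.66376$)
$W = -84095$ ($W = 3 - \left(\left(26922 + 27290\right) + 29886\right) = 3 - \left(54212 + 29886\right) = 3 - 84098 = -84095$)
$\frac{V}{W} = - \frac{334684591}{504224700 \left(-84095\right)} = \left(- \frac{334684591}{504224700}\right) \left(- \frac{1}{84095}\right) = \frac{334684591}{42402776146500}$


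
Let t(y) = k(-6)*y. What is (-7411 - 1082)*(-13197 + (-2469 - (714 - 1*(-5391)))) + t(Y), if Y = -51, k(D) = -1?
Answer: 184901154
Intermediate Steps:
t(y) = -y
(-7411 - 1082)*(-13197 + (-2469 - (714 - 1*(-5391)))) + t(Y) = (-7411 - 1082)*(-13197 + (-2469 - (714 - 1*(-5391)))) - 1*(-51) = -8493*(-13197 + (-2469 - (714 + 5391))) + 51 = -8493*(-13197 + (-2469 - 1*6105)) + 51 = -8493*(-13197 + (-2469 - 6105)) + 51 = -8493*(-13197 - 8574) + 51 = -8493*(-21771) + 51 = 184901103 + 51 = 184901154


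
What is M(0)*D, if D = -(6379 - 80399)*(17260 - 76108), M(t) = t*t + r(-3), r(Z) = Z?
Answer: 13067786880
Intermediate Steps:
M(t) = -3 + t**2 (M(t) = t*t - 3 = t**2 - 3 = -3 + t**2)
D = -4355928960 (D = -(-74020)*(-58848) = -1*4355928960 = -4355928960)
M(0)*D = (-3 + 0**2)*(-4355928960) = (-3 + 0)*(-4355928960) = -3*(-4355928960) = 13067786880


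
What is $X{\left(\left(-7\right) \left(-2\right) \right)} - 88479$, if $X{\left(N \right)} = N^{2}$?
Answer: $-88283$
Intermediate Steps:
$X{\left(\left(-7\right) \left(-2\right) \right)} - 88479 = \left(\left(-7\right) \left(-2\right)\right)^{2} - 88479 = 14^{2} - 88479 = 196 - 88479 = -88283$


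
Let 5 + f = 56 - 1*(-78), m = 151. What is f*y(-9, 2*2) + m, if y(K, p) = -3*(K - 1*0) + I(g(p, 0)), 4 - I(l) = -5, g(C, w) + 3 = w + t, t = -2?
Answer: 4795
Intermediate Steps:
f = 129 (f = -5 + (56 - 1*(-78)) = -5 + (56 + 78) = -5 + 134 = 129)
g(C, w) = -5 + w (g(C, w) = -3 + (w - 2) = -3 + (-2 + w) = -5 + w)
I(l) = 9 (I(l) = 4 - 1*(-5) = 4 + 5 = 9)
y(K, p) = 9 - 3*K (y(K, p) = -3*(K - 1*0) + 9 = -3*(K + 0) + 9 = -3*K + 9 = 9 - 3*K)
f*y(-9, 2*2) + m = 129*(9 - 3*(-9)) + 151 = 129*(9 + 27) + 151 = 129*36 + 151 = 4644 + 151 = 4795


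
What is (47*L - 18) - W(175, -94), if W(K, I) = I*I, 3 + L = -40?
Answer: -10875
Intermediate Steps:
L = -43 (L = -3 - 40 = -43)
W(K, I) = I²
(47*L - 18) - W(175, -94) = (47*(-43) - 18) - 1*(-94)² = (-2021 - 18) - 1*8836 = -2039 - 8836 = -10875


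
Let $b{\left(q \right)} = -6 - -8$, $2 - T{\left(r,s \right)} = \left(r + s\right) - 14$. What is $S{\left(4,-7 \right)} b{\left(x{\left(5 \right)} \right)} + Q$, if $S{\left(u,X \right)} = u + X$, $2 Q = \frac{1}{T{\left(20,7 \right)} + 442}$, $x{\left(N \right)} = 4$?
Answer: $- \frac{5171}{862} \approx -5.9988$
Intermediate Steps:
$T{\left(r,s \right)} = 16 - r - s$ ($T{\left(r,s \right)} = 2 - \left(\left(r + s\right) - 14\right) = 2 - \left(-14 + r + s\right) = 16 - r - s$)
$Q = \frac{1}{862}$ ($Q = \frac{1}{2 \left(\left(16 - 20 - 7\right) + 442\right)} = \frac{1}{2 \left(-11 + 442\right)} = \frac{1}{2 \cdot 431} = \frac{1}{2} \cdot \frac{1}{431} = \frac{1}{862} \approx 0.0011601$)
$b{\left(q \right)} = 2$ ($b{\left(q \right)} = -6 + 8 = 2$)
$S{\left(u,X \right)} = X + u$
$S{\left(4,-7 \right)} b{\left(x{\left(5 \right)} \right)} + Q = \left(-7 + 4\right) 2 + \frac{1}{862} = \left(-3\right) 2 + \frac{1}{862} = -6 + \frac{1}{862} = - \frac{5171}{862}$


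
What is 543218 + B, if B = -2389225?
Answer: -1846007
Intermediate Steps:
543218 + B = 543218 - 2389225 = -1846007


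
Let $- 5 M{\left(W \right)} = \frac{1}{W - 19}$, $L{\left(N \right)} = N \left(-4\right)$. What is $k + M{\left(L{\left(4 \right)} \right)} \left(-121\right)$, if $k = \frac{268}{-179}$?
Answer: $- \frac{68559}{31325} \approx -2.1886$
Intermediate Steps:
$L{\left(N \right)} = - 4 N$
$M{\left(W \right)} = - \frac{1}{5 \left(-19 + W\right)}$ ($M{\left(W \right)} = - \frac{1}{5 \left(W - 19\right)} = - \frac{1}{5 \left(-19 + W\right)}$)
$k = - \frac{268}{179}$ ($k = 268 \left(- \frac{1}{179}\right) = - \frac{268}{179} \approx -1.4972$)
$k + M{\left(L{\left(4 \right)} \right)} \left(-121\right) = - \frac{268}{179} + - \frac{1}{-95 + 5 \left(\left(-4\right) 4\right)} \left(-121\right) = - \frac{268}{179} + - \frac{1}{-95 + 5 \left(-16\right)} \left(-121\right) = - \frac{268}{179} + - \frac{1}{-95 - 80} \left(-121\right) = - \frac{268}{179} + - \frac{1}{-175} \left(-121\right) = - \frac{268}{179} + \left(-1\right) \left(- \frac{1}{175}\right) \left(-121\right) = - \frac{268}{179} + \frac{1}{175} \left(-121\right) = - \frac{268}{179} - \frac{121}{175} = - \frac{68559}{31325}$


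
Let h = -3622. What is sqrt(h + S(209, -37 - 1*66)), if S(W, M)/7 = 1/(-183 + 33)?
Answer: I*sqrt(3259842)/30 ≈ 60.183*I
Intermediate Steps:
S(W, M) = -7/150 (S(W, M) = 7/(-183 + 33) = 7/(-150) = 7*(-1/150) = -7/150)
sqrt(h + S(209, -37 - 1*66)) = sqrt(-3622 - 7/150) = sqrt(-543307/150) = I*sqrt(3259842)/30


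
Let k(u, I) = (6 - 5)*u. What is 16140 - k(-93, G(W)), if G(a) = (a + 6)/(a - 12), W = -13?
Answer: 16233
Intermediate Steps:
G(a) = (6 + a)/(-12 + a)
k(u, I) = u (k(u, I) = 1*u = u)
16140 - k(-93, G(W)) = 16140 - 1*(-93) = 16140 + 93 = 16233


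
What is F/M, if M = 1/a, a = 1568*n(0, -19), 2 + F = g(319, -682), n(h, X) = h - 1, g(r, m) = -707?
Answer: 1111712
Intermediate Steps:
n(h, X) = -1 + h
F = -709 (F = -2 - 707 = -709)
a = -1568 (a = 1568*(-1 + 0) = 1568*(-1) = -1568)
M = -1/1568 (M = 1/(-1568) = -1/1568 ≈ -0.00063775)
F/M = -709/(-1/1568) = -709*(-1568) = 1111712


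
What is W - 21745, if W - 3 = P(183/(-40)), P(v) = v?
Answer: -869863/40 ≈ -21747.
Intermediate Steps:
W = -63/40 (W = 3 + 183/(-40) = 3 + 183*(-1/40) = 3 - 183/40 = -63/40 ≈ -1.5750)
W - 21745 = -63/40 - 21745 = -869863/40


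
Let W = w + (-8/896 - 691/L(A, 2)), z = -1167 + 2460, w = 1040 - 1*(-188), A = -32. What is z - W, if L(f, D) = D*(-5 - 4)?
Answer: 26833/1008 ≈ 26.620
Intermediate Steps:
L(f, D) = -9*D (L(f, D) = D*(-9) = -9*D)
w = 1228 (w = 1040 + 188 = 1228)
z = 1293
W = 1276511/1008 (W = 1228 + (-8/896 - 691/((-9*2))) = 1228 + (-8*1/896 - 691/(-18)) = 1228 + (-1/112 - 691*(-1/18)) = 1228 + (-1/112 + 691/18) = 1228 + 38687/1008 = 1276511/1008 ≈ 1266.4)
z - W = 1293 - 1*1276511/1008 = 1293 - 1276511/1008 = 26833/1008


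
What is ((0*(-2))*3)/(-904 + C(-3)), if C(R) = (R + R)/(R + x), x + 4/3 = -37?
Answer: 0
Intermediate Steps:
x = -115/3 (x = -4/3 - 37 = -115/3 ≈ -38.333)
C(R) = 2*R/(-115/3 + R) (C(R) = (R + R)/(R - 115/3) = (2*R)/(-115/3 + R) = 2*R/(-115/3 + R))
((0*(-2))*3)/(-904 + C(-3)) = ((0*(-2))*3)/(-904 + 6*(-3)/(-115 + 3*(-3))) = (0*3)/(-904 + 6*(-3)/(-115 - 9)) = 0/(-904 + 6*(-3)/(-124)) = 0/(-904 + 6*(-3)*(-1/124)) = 0/(-904 + 9/62) = 0/(-56039/62) = 0*(-62/56039) = 0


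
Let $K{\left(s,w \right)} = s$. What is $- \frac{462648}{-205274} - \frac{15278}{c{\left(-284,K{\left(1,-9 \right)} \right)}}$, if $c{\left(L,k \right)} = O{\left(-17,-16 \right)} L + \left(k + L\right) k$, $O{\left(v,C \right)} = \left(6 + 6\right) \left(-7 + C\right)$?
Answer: $\frac{31667078}{15385897} \approx 2.0582$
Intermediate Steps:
$O{\left(v,C \right)} = -84 + 12 C$ ($O{\left(v,C \right)} = 12 \left(-7 + C\right) = -84 + 12 C$)
$c{\left(L,k \right)} = - 276 L + k \left(L + k\right)$ ($c{\left(L,k \right)} = \left(-84 + 12 \left(-16\right)\right) L + \left(k + L\right) k = \left(-84 - 192\right) L + \left(L + k\right) k = - 276 L + k \left(L + k\right)$)
$- \frac{462648}{-205274} - \frac{15278}{c{\left(-284,K{\left(1,-9 \right)} \right)}} = - \frac{462648}{-205274} - \frac{15278}{1^{2} - -78384 - 284} = \left(-462648\right) \left(- \frac{1}{205274}\right) - \frac{15278}{1 + 78384 - 284} = \frac{444}{197} - \frac{15278}{78101} = \frac{31667078}{15385897}$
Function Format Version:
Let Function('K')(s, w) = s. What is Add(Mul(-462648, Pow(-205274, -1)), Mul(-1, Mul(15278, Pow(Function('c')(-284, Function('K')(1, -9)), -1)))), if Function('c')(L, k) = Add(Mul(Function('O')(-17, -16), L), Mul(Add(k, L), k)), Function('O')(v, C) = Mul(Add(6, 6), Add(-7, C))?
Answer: Rational(31667078, 15385897) ≈ 2.0582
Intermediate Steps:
Function('O')(v, C) = Add(-84, Mul(12, C)) (Function('O')(v, C) = Mul(12, Add(-7, C)) = Add(-84, Mul(12, C)))
Function('c')(L, k) = Add(Mul(-276, L), Mul(k, Add(L, k))) (Function('c')(L, k) = Add(Mul(Add(-84, Mul(12, -16)), L), Mul(Add(k, L), k)) = Add(Mul(Add(-84, -192), L), Mul(Add(L, k), k)) = Add(Mul(-276, L), Mul(k, Add(L, k))))
Add(Mul(-462648, Pow(-205274, -1)), Mul(-1, Mul(15278, Pow(Function('c')(-284, Function('K')(1, -9)), -1)))) = Add(Mul(-462648, Pow(-205274, -1)), Mul(-1, Mul(15278, Pow(Add(Pow(1, 2), Mul(-276, -284), Mul(-284, 1)), -1)))) = Add(Mul(-462648, Rational(-1, 205274)), Mul(-1, Mul(15278, Pow(Add(1, 78384, -284), -1)))) = Add(Rational(444, 197), Mul(-1, Mul(15278, Pow(78101, -1)))) = Add(Rational(444, 197), Mul(-1, Mul(15278, Rational(1, 78101)))) = Add(Rational(444, 197), Mul(-1, Rational(15278, 78101))) = Add(Rational(444, 197), Rational(-15278, 78101)) = Rational(31667078, 15385897)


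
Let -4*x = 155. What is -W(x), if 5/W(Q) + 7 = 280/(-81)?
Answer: 405/847 ≈ 0.47816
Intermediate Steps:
x = -155/4 (x = -1/4*155 = -155/4 ≈ -38.750)
W(Q) = -405/847 (W(Q) = 5/(-7 + 280/(-81)) = 5/(-7 + 280*(-1/81)) = 5/(-7 - 280/81) = 5/(-847/81) = 5*(-81/847) = -405/847)
-W(x) = -1*(-405/847) = 405/847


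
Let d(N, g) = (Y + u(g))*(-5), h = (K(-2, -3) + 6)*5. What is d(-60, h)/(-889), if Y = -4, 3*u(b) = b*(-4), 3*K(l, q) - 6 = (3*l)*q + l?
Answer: -4180/8001 ≈ -0.52243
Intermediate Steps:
K(l, q) = 2 + l/3 + l*q (K(l, q) = 2 + ((3*l)*q + l)/3 = 2 + (3*l*q + l)/3 = 2 + (l + 3*l*q)/3 = 2 + (l/3 + l*q) = 2 + l/3 + l*q)
u(b) = -4*b/3 (u(b) = (b*(-4))/3 = (-4*b)/3 = -4*b/3)
h = 200/3 (h = ((2 + (1/3)*(-2) - 2*(-3)) + 6)*5 = ((2 - 2/3 + 6) + 6)*5 = (22/3 + 6)*5 = (40/3)*5 = 200/3 ≈ 66.667)
d(N, g) = 20 + 20*g/3 (d(N, g) = (-4 - 4*g/3)*(-5) = 20 + 20*g/3)
d(-60, h)/(-889) = (20 + (20/3)*(200/3))/(-889) = (20 + 4000/9)*(-1/889) = (4180/9)*(-1/889) = -4180/8001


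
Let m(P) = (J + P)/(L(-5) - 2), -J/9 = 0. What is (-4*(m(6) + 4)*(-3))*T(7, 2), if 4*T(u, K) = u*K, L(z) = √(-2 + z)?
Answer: 1344/11 - 252*I*√7/11 ≈ 122.18 - 60.612*I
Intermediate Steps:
J = 0 (J = -9*0 = 0)
T(u, K) = K*u/4 (T(u, K) = (u*K)/4 = (K*u)/4 = K*u/4)
m(P) = P/(-2 + I*√7) (m(P) = (0 + P)/(√(-2 - 5) - 2) = P/(√(-7) - 2) = P/(I*√7 - 2) = P/(-2 + I*√7))
(-4*(m(6) + 4)*(-3))*T(7, 2) = (-4*((-2/11*6 - 1/11*I*6*√7) + 4)*(-3))*((¼)*2*7) = (-4*((-12/11 - 6*I*√7/11) + 4)*(-3))*(7/2) = (-4*(32/11 - 6*I*√7/11)*(-3))*(7/2) = ((-128/11 + 24*I*√7/11)*(-3))*(7/2) = (384/11 - 72*I*√7/11)*(7/2) = 1344/11 - 252*I*√7/11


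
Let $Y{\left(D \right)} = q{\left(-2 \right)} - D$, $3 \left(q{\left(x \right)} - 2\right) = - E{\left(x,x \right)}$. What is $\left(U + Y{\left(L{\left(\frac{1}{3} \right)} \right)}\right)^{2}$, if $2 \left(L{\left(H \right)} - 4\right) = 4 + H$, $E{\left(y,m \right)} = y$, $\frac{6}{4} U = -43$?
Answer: $\frac{37249}{36} \approx 1034.7$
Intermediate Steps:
$U = - \frac{86}{3}$ ($U = \frac{2}{3} \left(-43\right) = - \frac{86}{3} \approx -28.667$)
$q{\left(x \right)} = 2 - \frac{x}{3}$ ($q{\left(x \right)} = 2 + \frac{\left(-1\right) x}{3} = 2 - \frac{x}{3}$)
$L{\left(H \right)} = 6 + \frac{H}{2}$ ($L{\left(H \right)} = 4 + \frac{4 + H}{2} = 4 + \left(2 + \frac{H}{2}\right) = 6 + \frac{H}{2}$)
$Y{\left(D \right)} = \frac{8}{3} - D$ ($Y{\left(D \right)} = \left(2 - - \frac{2}{3}\right) - D = \left(2 + \frac{2}{3}\right) - D = \frac{8}{3} - D$)
$\left(U + Y{\left(L{\left(\frac{1}{3} \right)} \right)}\right)^{2} = \left(- \frac{86}{3} + \left(\frac{8}{3} - \left(6 + \frac{1}{2 \cdot 3}\right)\right)\right)^{2} = \left(- \frac{86}{3} + \left(\frac{8}{3} - \left(6 + \frac{1}{2} \cdot \frac{1}{3}\right)\right)\right)^{2} = \left(- \frac{86}{3} + \left(\frac{8}{3} - \left(6 + \frac{1}{6}\right)\right)\right)^{2} = \left(- \frac{86}{3} + \left(\frac{8}{3} - \frac{37}{6}\right)\right)^{2} = \left(- \frac{86}{3} - \frac{7}{2}\right)^{2} = \left(- \frac{193}{6}\right)^{2} = \frac{37249}{36}$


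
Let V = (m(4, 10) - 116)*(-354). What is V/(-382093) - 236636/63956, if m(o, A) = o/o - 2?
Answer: -23266472189/6109284977 ≈ -3.8084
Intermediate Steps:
m(o, A) = -1 (m(o, A) = 1 - 2 = -1)
V = 41418 (V = (-1 - 116)*(-354) = -117*(-354) = 41418)
V/(-382093) - 236636/63956 = 41418/(-382093) - 236636/63956 = 41418*(-1/382093) - 236636*1/63956 = -41418/382093 - 59159/15989 = -23266472189/6109284977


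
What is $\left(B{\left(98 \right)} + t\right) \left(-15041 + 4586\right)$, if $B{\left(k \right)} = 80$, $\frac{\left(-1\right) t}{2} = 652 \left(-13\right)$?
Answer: $-178069560$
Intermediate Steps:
$t = 16952$ ($t = - 2 \cdot 652 \left(-13\right) = \left(-2\right) \left(-8476\right) = 16952$)
$\left(B{\left(98 \right)} + t\right) \left(-15041 + 4586\right) = \left(80 + 16952\right) \left(-15041 + 4586\right) = 17032 \left(-10455\right) = -178069560$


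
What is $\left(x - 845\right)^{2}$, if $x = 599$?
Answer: $60516$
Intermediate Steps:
$\left(x - 845\right)^{2} = \left(599 - 845\right)^{2} = \left(-246\right)^{2} = 60516$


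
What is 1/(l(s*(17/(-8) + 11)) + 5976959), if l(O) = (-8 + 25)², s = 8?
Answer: 1/5977248 ≈ 1.6730e-7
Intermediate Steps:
l(O) = 289 (l(O) = 17² = 289)
1/(l(s*(17/(-8) + 11)) + 5976959) = 1/(289 + 5976959) = 1/5977248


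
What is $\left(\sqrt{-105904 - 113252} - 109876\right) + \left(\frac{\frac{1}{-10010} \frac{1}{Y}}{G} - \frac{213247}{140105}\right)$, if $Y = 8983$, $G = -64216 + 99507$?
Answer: $- \frac{199395727603562083267}{1814708994897370} + 2 i \sqrt{54789} \approx -1.0988 \cdot 10^{5} + 468.14 i$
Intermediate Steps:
$G = 35291$
$\left(\sqrt{-105904 - 113252} - 109876\right) + \left(\frac{\frac{1}{-10010} \frac{1}{Y}}{G} - \frac{213247}{140105}\right) = \left(\sqrt{-105904 - 113252} - 109876\right) - \left(\frac{213247}{140105} - \frac{\frac{1}{-10010} \cdot \frac{1}{8983}}{35291}\right) = \left(\sqrt{-219156} - 109876\right) - \left(\frac{213247}{140105} - \left(- \frac{1}{10010}\right) \frac{1}{8983} \cdot \frac{1}{35291}\right) = \left(2 i \sqrt{54789} - 109876\right) - \frac{2762080218657147}{1814708994897370} = \left(-109876 + 2 i \sqrt{54789}\right) - \frac{2762080218657147}{1814708994897370} = - \frac{199395727603562083267}{1814708994897370} + 2 i \sqrt{54789}$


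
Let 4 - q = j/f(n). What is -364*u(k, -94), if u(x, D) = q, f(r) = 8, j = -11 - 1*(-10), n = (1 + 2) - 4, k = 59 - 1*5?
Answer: -3003/2 ≈ -1501.5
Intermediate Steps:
k = 54 (k = 59 - 5 = 54)
n = -1 (n = 3 - 4 = -1)
j = -1 (j = -11 + 10 = -1)
q = 33/8 (q = 4 - (-1)/8 = 4 - 1*(-⅛) = 4 + ⅛ = 33/8 ≈ 4.1250)
u(x, D) = 33/8
-364*u(k, -94) = -364*33/8 = -3003/2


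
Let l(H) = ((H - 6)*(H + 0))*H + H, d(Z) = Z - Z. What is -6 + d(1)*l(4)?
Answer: -6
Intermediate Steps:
d(Z) = 0
l(H) = H + H²*(-6 + H) (l(H) = ((-6 + H)*H)*H + H = (H*(-6 + H))*H + H = H²*(-6 + H) + H = H + H²*(-6 + H))
-6 + d(1)*l(4) = -6 + 0*(4*(1 + 4² - 6*4)) = -6 + 0*(4*(1 + 16 - 24)) = -6 + 0*(4*(-7)) = -6 + 0*(-28) = -6 + 0 = -6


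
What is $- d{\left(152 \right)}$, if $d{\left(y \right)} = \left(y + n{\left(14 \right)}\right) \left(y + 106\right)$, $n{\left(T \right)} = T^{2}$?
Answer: $-89784$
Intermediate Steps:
$d{\left(y \right)} = \left(106 + y\right) \left(196 + y\right)$ ($d{\left(y \right)} = \left(y + 14^{2}\right) \left(y + 106\right) = \left(y + 196\right) \left(106 + y\right) = \left(196 + y\right) \left(106 + y\right) = \left(106 + y\right) \left(196 + y\right)$)
$- d{\left(152 \right)} = - (20776 + 152^{2} + 302 \cdot 152) = - (20776 + 23104 + 45904) = \left(-1\right) 89784 = -89784$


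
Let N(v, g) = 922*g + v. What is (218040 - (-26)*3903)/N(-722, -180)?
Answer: -159759/83341 ≈ -1.9169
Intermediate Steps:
N(v, g) = v + 922*g
(218040 - (-26)*3903)/N(-722, -180) = (218040 - (-26)*3903)/(-722 + 922*(-180)) = (218040 - 1*(-101478))/(-722 - 165960) = (218040 + 101478)/(-166682) = 319518*(-1/166682) = -159759/83341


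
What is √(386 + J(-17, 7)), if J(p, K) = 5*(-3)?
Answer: √371 ≈ 19.261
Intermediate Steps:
J(p, K) = -15
√(386 + J(-17, 7)) = √(386 - 15) = √371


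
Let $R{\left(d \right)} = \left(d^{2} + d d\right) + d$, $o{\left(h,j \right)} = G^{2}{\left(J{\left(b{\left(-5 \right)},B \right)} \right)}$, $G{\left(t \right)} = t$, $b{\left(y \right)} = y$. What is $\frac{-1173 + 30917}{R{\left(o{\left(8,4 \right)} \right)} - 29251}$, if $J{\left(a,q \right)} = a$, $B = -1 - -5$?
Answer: $- \frac{286}{269} \approx -1.0632$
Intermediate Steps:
$B = 4$ ($B = -1 + 5 = 4$)
$o{\left(h,j \right)} = 25$ ($o{\left(h,j \right)} = \left(-5\right)^{2} = 25$)
$R{\left(d \right)} = d + 2 d^{2}$ ($R{\left(d \right)} = \left(d^{2} + d^{2}\right) + d = 2 d^{2} + d = d + 2 d^{2}$)
$\frac{-1173 + 30917}{R{\left(o{\left(8,4 \right)} \right)} - 29251} = \frac{-1173 + 30917}{25 \left(1 + 2 \cdot 25\right) - 29251} = \frac{29744}{25 \left(1 + 50\right) - 29251} = \frac{29744}{25 \cdot 51 - 29251} = \frac{29744}{1275 - 29251} = \frac{29744}{-27976} = 29744 \left(- \frac{1}{27976}\right) = - \frac{286}{269}$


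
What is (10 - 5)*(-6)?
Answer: -30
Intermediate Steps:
(10 - 5)*(-6) = 5*(-6) = -30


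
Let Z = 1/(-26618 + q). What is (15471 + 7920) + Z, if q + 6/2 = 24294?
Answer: 54430856/2327 ≈ 23391.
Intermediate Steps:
q = 24291 (q = -3 + 24294 = 24291)
Z = -1/2327 (Z = 1/(-26618 + 24291) = 1/(-2327) = -1/2327 ≈ -0.00042974)
(15471 + 7920) + Z = (15471 + 7920) - 1/2327 = 23391 - 1/2327 = 54430856/2327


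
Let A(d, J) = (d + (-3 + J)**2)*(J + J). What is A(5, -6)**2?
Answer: 1065024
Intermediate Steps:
A(d, J) = 2*J*(d + (-3 + J)**2) (A(d, J) = (d + (-3 + J)**2)*(2*J) = 2*J*(d + (-3 + J)**2))
A(5, -6)**2 = (2*(-6)*(5 + (-3 - 6)**2))**2 = (2*(-6)*(5 + (-9)**2))**2 = (2*(-6)*(5 + 81))**2 = (2*(-6)*86)**2 = (-1032)**2 = 1065024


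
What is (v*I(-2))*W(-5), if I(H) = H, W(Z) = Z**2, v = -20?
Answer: 1000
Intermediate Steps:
(v*I(-2))*W(-5) = -20*(-2)*(-5)**2 = 40*25 = 1000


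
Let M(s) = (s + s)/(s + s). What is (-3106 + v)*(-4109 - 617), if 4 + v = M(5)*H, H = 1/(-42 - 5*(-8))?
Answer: 14700223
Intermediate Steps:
M(s) = 1 (M(s) = (2*s)/((2*s)) = (2*s)*(1/(2*s)) = 1)
H = -½ (H = 1/(-42 + 40) = 1/(-2) = -½ ≈ -0.50000)
v = -9/2 (v = -4 + 1*(-½) = -4 - ½ = -9/2 ≈ -4.5000)
(-3106 + v)*(-4109 - 617) = (-3106 - 9/2)*(-4109 - 617) = -6221/2*(-4726) = 14700223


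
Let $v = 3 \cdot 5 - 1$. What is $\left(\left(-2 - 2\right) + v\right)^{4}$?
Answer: $10000$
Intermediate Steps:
$v = 14$ ($v = 15 - 1 = 14$)
$\left(\left(-2 - 2\right) + v\right)^{4} = \left(\left(-2 - 2\right) + 14\right)^{4} = \left(-4 + 14\right)^{4} = 10^{4} = 10000$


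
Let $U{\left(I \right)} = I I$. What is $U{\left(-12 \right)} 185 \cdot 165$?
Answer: $4395600$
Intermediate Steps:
$U{\left(I \right)} = I^{2}$
$U{\left(-12 \right)} 185 \cdot 165 = \left(-12\right)^{2} \cdot 185 \cdot 165 = 144 \cdot 185 \cdot 165 = 26640 \cdot 165 = 4395600$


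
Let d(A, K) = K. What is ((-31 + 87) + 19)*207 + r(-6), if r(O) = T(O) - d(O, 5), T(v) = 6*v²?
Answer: 15736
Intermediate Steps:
r(O) = -5 + 6*O² (r(O) = 6*O² - 1*5 = 6*O² - 5 = -5 + 6*O²)
((-31 + 87) + 19)*207 + r(-6) = ((-31 + 87) + 19)*207 + (-5 + 6*(-6)²) = (56 + 19)*207 + (-5 + 6*36) = 75*207 + (-5 + 216) = 15525 + 211 = 15736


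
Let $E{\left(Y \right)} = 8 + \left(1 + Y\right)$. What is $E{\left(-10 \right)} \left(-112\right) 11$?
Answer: $1232$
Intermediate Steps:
$E{\left(Y \right)} = 9 + Y$
$E{\left(-10 \right)} \left(-112\right) 11 = \left(9 - 10\right) \left(-112\right) 11 = \left(-1\right) \left(-112\right) 11 = 112 \cdot 11 = 1232$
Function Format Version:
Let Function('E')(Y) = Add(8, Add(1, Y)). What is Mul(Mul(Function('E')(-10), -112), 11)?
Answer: 1232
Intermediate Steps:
Function('E')(Y) = Add(9, Y)
Mul(Mul(Function('E')(-10), -112), 11) = Mul(Mul(Add(9, -10), -112), 11) = Mul(Mul(-1, -112), 11) = Mul(112, 11) = 1232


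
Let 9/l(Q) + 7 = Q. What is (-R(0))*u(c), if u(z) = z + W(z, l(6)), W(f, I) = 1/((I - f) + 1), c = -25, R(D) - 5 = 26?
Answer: 13144/17 ≈ 773.18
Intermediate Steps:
R(D) = 31 (R(D) = 5 + 26 = 31)
l(Q) = 9/(-7 + Q)
W(f, I) = 1/(1 + I - f)
u(z) = z + 1/(-8 - z) (u(z) = z + 1/(1 + 9/(-7 + 6) - z) = z + 1/(1 + 9/(-1) - z) = z + 1/(1 + 9*(-1) - z) = z + 1/(1 - 9 - z) = z + 1/(-8 - z))
(-R(0))*u(c) = (-1*31)*((-1 + (-25)² + 8*(-25))/(8 - 25)) = -31*(-1 + 625 - 200)/(-17) = -(-31)*424/17 = -31*(-424/17) = 13144/17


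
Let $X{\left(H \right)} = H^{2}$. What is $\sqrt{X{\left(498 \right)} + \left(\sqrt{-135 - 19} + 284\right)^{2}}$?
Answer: $\sqrt{328506 + 568 i \sqrt{154}} \approx 573.19 + 6.149 i$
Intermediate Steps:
$\sqrt{X{\left(498 \right)} + \left(\sqrt{-135 - 19} + 284\right)^{2}} = \sqrt{498^{2} + \left(\sqrt{-135 - 19} + 284\right)^{2}} = \sqrt{248004 + \left(\sqrt{-154} + 284\right)^{2}} = \sqrt{248004 + \left(i \sqrt{154} + 284\right)^{2}} = \sqrt{248004 + \left(284 + i \sqrt{154}\right)^{2}}$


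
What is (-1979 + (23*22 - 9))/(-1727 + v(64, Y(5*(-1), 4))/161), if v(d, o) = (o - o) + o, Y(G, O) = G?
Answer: 39767/46342 ≈ 0.85812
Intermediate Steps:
v(d, o) = o (v(d, o) = 0 + o = o)
(-1979 + (23*22 - 9))/(-1727 + v(64, Y(5*(-1), 4))/161) = (-1979 + (23*22 - 9))/(-1727 + (5*(-1))/161) = (-1979 + (506 - 9))/(-1727 - 5*1/161) = (-1979 + 497)/(-1727 - 5/161) = -1482/(-278052/161) = -1482*(-161/278052) = 39767/46342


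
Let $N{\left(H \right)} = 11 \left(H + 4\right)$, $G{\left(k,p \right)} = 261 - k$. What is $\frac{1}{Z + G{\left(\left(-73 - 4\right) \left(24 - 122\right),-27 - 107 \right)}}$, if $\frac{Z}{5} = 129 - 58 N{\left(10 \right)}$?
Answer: $- \frac{1}{51300} \approx -1.9493 \cdot 10^{-5}$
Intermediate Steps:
$N{\left(H \right)} = 44 + 11 H$ ($N{\left(H \right)} = 11 \left(4 + H\right) = 44 + 11 H$)
$Z = -44015$ ($Z = 5 \left(129 - 58 \left(44 + 11 \cdot 10\right)\right) = 5 \left(129 - 58 \left(44 + 110\right)\right) = 5 \left(129 - 8932\right) = 5 \left(-8803\right) = -44015$)
$\frac{1}{Z + G{\left(\left(-73 - 4\right) \left(24 - 122\right),-27 - 107 \right)}} = \frac{1}{-44015 + \left(261 - \left(-73 - 4\right) \left(24 - 122\right)\right)} = \frac{1}{-44015 + \left(261 - \left(-77\right) \left(-98\right)\right)} = \frac{1}{-44015 + \left(261 - 7546\right)} = \frac{1}{-44015 - 7285} = \frac{1}{-51300} = - \frac{1}{51300}$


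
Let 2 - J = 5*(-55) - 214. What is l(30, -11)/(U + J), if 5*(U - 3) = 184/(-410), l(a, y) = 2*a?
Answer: 30750/253129 ≈ 0.12148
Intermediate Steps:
J = 491 (J = 2 - (5*(-55) - 214) = 2 - (-275 - 214) = 2 - 1*(-489) = 2 + 489 = 491)
U = 2983/1025 (U = 3 + (184/(-410))/5 = 3 + (184*(-1/410))/5 = 3 + (1/5)*(-92/205) = 3 - 92/1025 = 2983/1025 ≈ 2.9102)
l(30, -11)/(U + J) = (2*30)/(2983/1025 + 491) = 60/(506258/1025) = 60*(1025/506258) = 30750/253129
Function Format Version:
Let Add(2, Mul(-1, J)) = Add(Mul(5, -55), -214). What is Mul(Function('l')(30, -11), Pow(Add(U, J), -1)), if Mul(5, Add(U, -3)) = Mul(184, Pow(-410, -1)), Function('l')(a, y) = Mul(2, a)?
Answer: Rational(30750, 253129) ≈ 0.12148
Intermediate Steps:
J = 491 (J = Add(2, Mul(-1, Add(Mul(5, -55), -214))) = Add(2, Mul(-1, Add(-275, -214))) = Add(2, Mul(-1, -489)) = Add(2, 489) = 491)
U = Rational(2983, 1025) (U = Add(3, Mul(Rational(1, 5), Mul(184, Pow(-410, -1)))) = Add(3, Mul(Rational(1, 5), Mul(184, Rational(-1, 410)))) = Add(3, Mul(Rational(1, 5), Rational(-92, 205))) = Add(3, Rational(-92, 1025)) = Rational(2983, 1025) ≈ 2.9102)
Mul(Function('l')(30, -11), Pow(Add(U, J), -1)) = Mul(Mul(2, 30), Pow(Add(Rational(2983, 1025), 491), -1)) = Mul(60, Pow(Rational(506258, 1025), -1)) = Mul(60, Rational(1025, 506258)) = Rational(30750, 253129)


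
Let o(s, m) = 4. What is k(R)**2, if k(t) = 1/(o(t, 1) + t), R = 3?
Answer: 1/49 ≈ 0.020408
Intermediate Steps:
k(t) = 1/(4 + t)
k(R)**2 = (1/(4 + 3))**2 = (1/7)**2 = 1/49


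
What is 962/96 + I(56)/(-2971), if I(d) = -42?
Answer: 1431067/142608 ≈ 10.035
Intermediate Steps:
962/96 + I(56)/(-2971) = 962/96 - 42/(-2971) = 962*(1/96) - 42*(-1/2971) = 481/48 + 42/2971 = 1431067/142608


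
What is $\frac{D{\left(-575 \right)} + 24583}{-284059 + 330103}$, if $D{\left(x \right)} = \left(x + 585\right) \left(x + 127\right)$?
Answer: $\frac{6701}{15348} \approx 0.4366$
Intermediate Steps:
$D{\left(x \right)} = \left(127 + x\right) \left(585 + x\right)$ ($D{\left(x \right)} = \left(585 + x\right) \left(127 + x\right) = \left(127 + x\right) \left(585 + x\right)$)
$\frac{D{\left(-575 \right)} + 24583}{-284059 + 330103} = \frac{\left(74295 + \left(-575\right)^{2} + 712 \left(-575\right)\right) + 24583}{-284059 + 330103} = \frac{\left(74295 + 330625 - 409400\right) + 24583}{46044} = \left(-4480 + 24583\right) \frac{1}{46044} = 20103 \cdot \frac{1}{46044} = \frac{6701}{15348}$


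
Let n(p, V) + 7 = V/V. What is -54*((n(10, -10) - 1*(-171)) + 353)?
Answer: -27972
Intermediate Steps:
n(p, V) = -6 (n(p, V) = -7 + V/V = -7 + 1 = -6)
-54*((n(10, -10) - 1*(-171)) + 353) = -54*((-6 - 1*(-171)) + 353) = -54*((-6 + 171) + 353) = -54*(165 + 353) = -54*518 = -27972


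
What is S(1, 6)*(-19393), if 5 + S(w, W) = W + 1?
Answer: -38786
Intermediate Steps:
S(w, W) = -4 + W (S(w, W) = -5 + (W + 1) = -5 + (1 + W) = -4 + W)
S(1, 6)*(-19393) = (-4 + 6)*(-19393) = 2*(-19393) = -38786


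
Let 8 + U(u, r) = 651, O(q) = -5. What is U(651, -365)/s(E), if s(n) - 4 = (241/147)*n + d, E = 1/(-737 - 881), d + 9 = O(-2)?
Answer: -152934978/2378701 ≈ -64.293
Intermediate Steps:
d = -14 (d = -9 - 5 = -14)
U(u, r) = 643 (U(u, r) = -8 + 651 = 643)
E = -1/1618 (E = 1/(-1618) = -1/1618 ≈ -0.00061805)
s(n) = -10 + 241*n/147 (s(n) = 4 + ((241/147)*n - 14) = 4 + ((241*(1/147))*n - 14) = 4 + (241*n/147 - 14) = 4 + (-14 + 241*n/147) = -10 + 241*n/147)
U(651, -365)/s(E) = 643/(-10 + (241/147)*(-1/1618)) = 643/(-10 - 241/237846) = 643/(-2378701/237846) = 643*(-237846/2378701) = -152934978/2378701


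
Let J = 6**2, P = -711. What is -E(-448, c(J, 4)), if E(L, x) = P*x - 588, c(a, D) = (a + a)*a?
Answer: 1843500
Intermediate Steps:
J = 36
c(a, D) = 2*a**2 (c(a, D) = (2*a)*a = 2*a**2)
E(L, x) = -588 - 711*x (E(L, x) = -711*x - 588 = -588 - 711*x)
-E(-448, c(J, 4)) = -(-588 - 1422*36**2) = -(-588 - 1422*1296) = -(-588 - 711*2592) = -(-588 - 1842912) = -1*(-1843500) = 1843500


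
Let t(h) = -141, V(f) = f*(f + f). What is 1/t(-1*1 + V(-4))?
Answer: -1/141 ≈ -0.0070922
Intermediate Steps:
V(f) = 2*f² (V(f) = f*(2*f) = 2*f²)
1/t(-1*1 + V(-4)) = 1/(-141) = -1/141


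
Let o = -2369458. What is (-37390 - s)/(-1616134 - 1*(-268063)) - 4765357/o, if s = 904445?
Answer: 2885226017259/1064732538506 ≈ 2.7098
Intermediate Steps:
(-37390 - s)/(-1616134 - 1*(-268063)) - 4765357/o = (-37390 - 1*904445)/(-1616134 - 1*(-268063)) - 4765357/(-2369458) = (-37390 - 904445)/(-1616134 + 268063) - 4765357*(-1/2369458) = -941835/(-1348071) + 4765357/2369458 = -941835*(-1/1348071) + 4765357/2369458 = 313945/449357 + 4765357/2369458 = 2885226017259/1064732538506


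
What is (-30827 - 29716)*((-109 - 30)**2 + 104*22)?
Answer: -1308273687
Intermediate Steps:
(-30827 - 29716)*((-109 - 30)**2 + 104*22) = -60543*((-139)**2 + 2288) = -60543*(19321 + 2288) = -60543*21609 = -1308273687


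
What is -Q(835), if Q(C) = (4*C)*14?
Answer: -46760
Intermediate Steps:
Q(C) = 56*C
-Q(835) = -56*835 = -1*46760 = -46760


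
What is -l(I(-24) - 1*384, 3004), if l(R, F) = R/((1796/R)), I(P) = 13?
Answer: -137641/1796 ≈ -76.638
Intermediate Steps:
l(R, F) = R²/1796 (l(R, F) = R*(R/1796) = R²/1796)
-l(I(-24) - 1*384, 3004) = -(13 - 1*384)²/1796 = -(13 - 384)²/1796 = -(-371)²/1796 = -137641/1796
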